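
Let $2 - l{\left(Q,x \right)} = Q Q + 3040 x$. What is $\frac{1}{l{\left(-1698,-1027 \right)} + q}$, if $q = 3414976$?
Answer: $\frac{1}{3653854} \approx 2.7368 \cdot 10^{-7}$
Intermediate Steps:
$l{\left(Q,x \right)} = 2 - Q^{2} - 3040 x$ ($l{\left(Q,x \right)} = 2 - \left(Q Q + 3040 x\right) = 2 - \left(Q^{2} + 3040 x\right) = 2 - Q^{2} - 3040 x$)
$\frac{1}{l{\left(-1698,-1027 \right)} + q} = \frac{1}{\left(2 - \left(-1698\right)^{2} - -3122080\right) + 3414976} = \frac{1}{\left(2 - 2883204 + 3122080\right) + 3414976} = \frac{1}{238878 + 3414976} = \frac{1}{3653854}$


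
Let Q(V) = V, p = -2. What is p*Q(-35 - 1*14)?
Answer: 98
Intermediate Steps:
p*Q(-35 - 1*14) = -2*(-35 - 1*14) = -2*(-35 - 14) = -2*(-49) = 98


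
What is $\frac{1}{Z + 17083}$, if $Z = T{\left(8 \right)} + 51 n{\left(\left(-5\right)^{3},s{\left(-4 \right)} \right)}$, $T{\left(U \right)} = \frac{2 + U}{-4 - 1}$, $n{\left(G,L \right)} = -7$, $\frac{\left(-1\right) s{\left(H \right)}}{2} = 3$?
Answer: $\frac{1}{16724} \approx 5.9794 \cdot 10^{-5}$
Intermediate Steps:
$s{\left(H \right)} = -6$ ($s{\left(H \right)} = \left(-2\right) 3 = -6$)
$T{\left(U \right)} = - \frac{2}{5} - \frac{U}{5}$ ($T{\left(U \right)} = \frac{2 + U}{-5} = \left(2 + U\right) \left(- \frac{1}{5}\right) = - \frac{2}{5} - \frac{U}{5}$)
$Z = -359$ ($Z = \left(- \frac{2}{5} - \frac{8}{5}\right) + 51 \left(-7\right) = \left(- \frac{2}{5} - \frac{8}{5}\right) - 357 = -2 - 357 = -359$)
$\frac{1}{Z + 17083} = \frac{1}{-359 + 17083} = \frac{1}{16724}$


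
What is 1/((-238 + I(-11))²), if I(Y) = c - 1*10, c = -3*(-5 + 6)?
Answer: 1/63001 ≈ 1.5873e-5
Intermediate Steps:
c = -3 (c = -3*1 = -3)
I(Y) = -13 (I(Y) = -3 - 1*10 = -3 - 10 = -13)
1/((-238 + I(-11))²) = 1/((-238 - 13)²) = 1/((-251)²) = 1/63001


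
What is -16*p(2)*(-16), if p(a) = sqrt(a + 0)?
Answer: 256*sqrt(2) ≈ 362.04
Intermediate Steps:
p(a) = sqrt(a)
-16*p(2)*(-16) = -16*sqrt(2)*(-16) = 256*sqrt(2)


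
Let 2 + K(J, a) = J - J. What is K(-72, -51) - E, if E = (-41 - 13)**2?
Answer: -2918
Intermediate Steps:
K(J, a) = -2 (K(J, a) = -2 + (J - J) = -2 + 0 = -2)
E = 2916 (E = (-54)**2 = 2916)
K(-72, -51) - E = -2 - 1*2916 = -2 - 2916 = -2918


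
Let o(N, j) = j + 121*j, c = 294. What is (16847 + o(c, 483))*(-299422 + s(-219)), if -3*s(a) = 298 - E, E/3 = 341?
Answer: -68009374193/3 ≈ -2.2670e+10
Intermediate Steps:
E = 1023 (E = 3*341 = 1023)
s(a) = 725/3 (s(a) = -(298 - 1*1023)/3 = -(298 - 1023)/3 = -⅓*(-725) = 725/3)
o(N, j) = 122*j
(16847 + o(c, 483))*(-299422 + s(-219)) = (16847 + 122*483)*(-299422 + 725/3) = (16847 + 58926)*(-897541/3) = 75773*(-897541/3) = -68009374193/3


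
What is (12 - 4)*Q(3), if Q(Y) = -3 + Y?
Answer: 0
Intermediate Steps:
(12 - 4)*Q(3) = (12 - 4)*(-3 + 3) = 8*0 = 0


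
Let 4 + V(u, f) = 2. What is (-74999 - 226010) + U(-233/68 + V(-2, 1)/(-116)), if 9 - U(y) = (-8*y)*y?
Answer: -146270299271/486098 ≈ -3.0091e+5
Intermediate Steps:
V(u, f) = -2 (V(u, f) = -4 + 2 = -2)
U(y) = 9 + 8*y² (U(y) = 9 - (-8*y)*y = 9 - (-8)*y² = 9 + 8*y²)
(-74999 - 226010) + U(-233/68 + V(-2, 1)/(-116)) = (-74999 - 226010) + (9 + 8*(-233/68 - 2/(-116))²) = -301009 + (9 + 8*(-233*1/68 - 2*(-1/116))²) = -301009 + (9 + 8*(-233/68 + 1/58)²) = -301009 + (9 + 8*(-6723/1972)²) = -301009 + (9 + 8*(45198729/3888784)) = -301009 + (9 + 45198729/486098) = -301009 + 49573611/486098 = -146270299271/486098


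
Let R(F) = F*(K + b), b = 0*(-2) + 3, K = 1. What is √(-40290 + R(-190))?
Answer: 5*I*√1642 ≈ 202.61*I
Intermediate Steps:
b = 3 (b = 0 + 3 = 3)
R(F) = 4*F (R(F) = F*(1 + 3) = F*4 = 4*F)
√(-40290 + R(-190)) = √(-40290 + 4*(-190)) = √(-40290 - 760) = √(-41050) = 5*I*√1642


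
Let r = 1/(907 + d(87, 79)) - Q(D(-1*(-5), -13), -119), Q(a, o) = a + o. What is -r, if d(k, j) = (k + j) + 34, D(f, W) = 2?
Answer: -129520/1107 ≈ -117.00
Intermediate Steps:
d(k, j) = 34 + j + k (d(k, j) = (j + k) + 34 = 34 + j + k)
r = 129520/1107 (r = 1/(907 + (34 + 79 + 87)) - (2 - 119) = 1/(907 + 200) - 1*(-117) = 1/1107 + 117 = 129520/1107 ≈ 117.00)
-r = -1*129520/1107 = -129520/1107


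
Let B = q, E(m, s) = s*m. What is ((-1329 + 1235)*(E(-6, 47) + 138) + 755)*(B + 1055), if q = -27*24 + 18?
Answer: 6073675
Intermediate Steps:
E(m, s) = m*s
q = -630 (q = -648 + 18 = -630)
B = -630
((-1329 + 1235)*(E(-6, 47) + 138) + 755)*(B + 1055) = ((-1329 + 1235)*(-6*47 + 138) + 755)*(-630 + 1055) = (-94*(-282 + 138) + 755)*425 = (-94*(-144) + 755)*425 = (13536 + 755)*425 = 14291*425 = 6073675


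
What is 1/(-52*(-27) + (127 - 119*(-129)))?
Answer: 1/16882 ≈ 5.9235e-5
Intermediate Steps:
1/(-52*(-27) + (127 - 119*(-129))) = 1/(1404 + (127 + 15351)) = 1/(1404 + 15478) = 1/16882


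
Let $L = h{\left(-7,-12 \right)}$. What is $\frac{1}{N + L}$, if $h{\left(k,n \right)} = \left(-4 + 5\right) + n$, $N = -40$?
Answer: $- \frac{1}{51} \approx -0.019608$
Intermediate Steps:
$h{\left(k,n \right)} = 1 + n$
$L = -11$ ($L = 1 - 12 = -11$)
$\frac{1}{N + L} = \frac{1}{-40 - 11} = \frac{1}{-51} = - \frac{1}{51}$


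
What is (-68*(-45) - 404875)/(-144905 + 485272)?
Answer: -401815/340367 ≈ -1.1805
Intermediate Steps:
(-68*(-45) - 404875)/(-144905 + 485272) = (3060 - 404875)/340367 = -401815*1/340367 = -401815/340367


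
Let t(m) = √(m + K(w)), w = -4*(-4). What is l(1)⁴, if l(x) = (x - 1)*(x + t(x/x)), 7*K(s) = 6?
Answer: 0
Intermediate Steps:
w = 16
K(s) = 6/7 (K(s) = (⅐)*6 = 6/7)
t(m) = √(6/7 + m) (t(m) = √(m + 6/7) = √(6/7 + m))
l(x) = (-1 + x)*(x + √91/7) (l(x) = (x - 1)*(x + √(42 + 49*(x/x))/7) = (-1 + x)*(x + √(42 + 49*1)/7) = (-1 + x)*(x + √(42 + 49)/7) = (-1 + x)*(x + √91/7))
l(1)⁴ = (1² - 1*1 - √91/7 + (⅐)*1*√91)⁴ = (1 - 1 - √91/7 + √91/7)⁴ = 0⁴ = 0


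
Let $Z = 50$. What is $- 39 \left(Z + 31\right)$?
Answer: $-3159$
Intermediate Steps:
$- 39 \left(Z + 31\right) = - 39 \left(50 + 31\right) = \left(-39\right) 81 = -3159$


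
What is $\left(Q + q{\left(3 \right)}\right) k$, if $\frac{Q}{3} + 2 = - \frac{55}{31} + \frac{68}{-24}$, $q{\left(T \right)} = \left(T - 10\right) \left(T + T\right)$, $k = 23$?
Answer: $- \frac{88159}{62} \approx -1421.9$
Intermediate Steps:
$q{\left(T \right)} = 2 T \left(-10 + T\right)$ ($q{\left(T \right)} = \left(-10 + T\right) 2 T = 2 T \left(-10 + T\right)$)
$Q = - \frac{1229}{62}$ ($Q = -6 + 3 \left(- \frac{55}{31} + \frac{68}{-24}\right) = -6 + 3 \left(\left(-55\right) \frac{1}{31} + 68 \left(- \frac{1}{24}\right)\right) = -6 + 3 \left(- \frac{55}{31} - \frac{17}{6}\right) = -6 + 3 \left(- \frac{857}{186}\right) = -6 - \frac{857}{62} = - \frac{1229}{62} \approx -19.823$)
$\left(Q + q{\left(3 \right)}\right) k = \left(- \frac{1229}{62} + 2 \cdot 3 \left(-10 + 3\right)\right) 23 = \left(- \frac{1229}{62} + 2 \cdot 3 \left(-7\right)\right) 23 = \left(- \frac{1229}{62} - 42\right) 23 = \left(- \frac{3833}{62}\right) 23 = - \frac{88159}{62}$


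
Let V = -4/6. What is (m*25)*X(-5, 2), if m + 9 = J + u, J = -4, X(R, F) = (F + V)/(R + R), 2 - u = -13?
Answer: -20/3 ≈ -6.6667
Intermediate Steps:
u = 15 (u = 2 - 1*(-13) = 2 + 13 = 15)
V = -⅔ (V = -4*⅙ = -⅔ ≈ -0.66667)
X(R, F) = (-⅔ + F)/(2*R) (X(R, F) = (F - ⅔)/(R + R) = (-⅔ + F)/((2*R)) = (-⅔ + F)*(1/(2*R)) = (-⅔ + F)/(2*R))
m = 2 (m = -9 + (-4 + 15) = -9 + 11 = 2)
(m*25)*X(-5, 2) = (2*25)*((⅙)*(-2 + 3*2)/(-5)) = 50*((⅙)*(-⅕)*(-2 + 6)) = 50*((⅙)*(-⅕)*4) = 50*(-2/15) = -20/3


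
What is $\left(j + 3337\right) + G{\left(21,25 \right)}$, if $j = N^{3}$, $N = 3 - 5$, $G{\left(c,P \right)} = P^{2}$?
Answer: $3954$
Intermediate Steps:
$N = -2$
$j = -8$ ($j = \left(-2\right)^{3} = -8$)
$\left(j + 3337\right) + G{\left(21,25 \right)} = \left(-8 + 3337\right) + 25^{2} = 3329 + 625 = 3954$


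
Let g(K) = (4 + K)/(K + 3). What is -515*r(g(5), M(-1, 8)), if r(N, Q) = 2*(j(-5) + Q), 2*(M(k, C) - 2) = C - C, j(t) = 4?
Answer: -6180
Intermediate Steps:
M(k, C) = 2 (M(k, C) = 2 + (C - C)/2 = 2 + (1/2)*0 = 2 + 0 = 2)
g(K) = (4 + K)/(3 + K)
r(N, Q) = 8 + 2*Q (r(N, Q) = 2*(4 + Q) = 8 + 2*Q)
-515*r(g(5), M(-1, 8)) = -515*(8 + 2*2) = -515*(8 + 4) = -515*12 = -6180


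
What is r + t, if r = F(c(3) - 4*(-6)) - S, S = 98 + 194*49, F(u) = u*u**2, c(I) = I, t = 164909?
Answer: 174988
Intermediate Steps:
F(u) = u**3
S = 9604 (S = 98 + 9506 = 9604)
r = 10079 (r = (3 - 4*(-6))**3 - 1*9604 = (3 + 24)**3 - 9604 = 27**3 - 9604 = 19683 - 9604 = 10079)
r + t = 10079 + 164909 = 174988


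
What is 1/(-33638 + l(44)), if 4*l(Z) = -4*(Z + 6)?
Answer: -1/33688 ≈ -2.9684e-5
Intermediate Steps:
l(Z) = -6 - Z (l(Z) = (-4*(Z + 6))/4 = (-4*(6 + Z))/4 = (-24 - 4*Z)/4 = -6 - Z)
1/(-33638 + l(44)) = 1/(-33638 + (-6 - 1*44)) = 1/(-33638 + (-6 - 44)) = 1/(-33638 - 50) = 1/(-33688) = -1/33688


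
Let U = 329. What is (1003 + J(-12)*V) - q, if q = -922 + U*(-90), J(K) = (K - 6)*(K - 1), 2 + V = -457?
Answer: -75871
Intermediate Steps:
V = -459 (V = -2 - 457 = -459)
J(K) = (-1 + K)*(-6 + K) (J(K) = (-6 + K)*(-1 + K) = (-1 + K)*(-6 + K))
q = -30532 (q = -922 + 329*(-90) = -922 - 29610 = -30532)
(1003 + J(-12)*V) - q = (1003 + (6 + (-12)**2 - 7*(-12))*(-459)) - 1*(-30532) = (1003 + (6 + 144 + 84)*(-459)) + 30532 = (1003 + 234*(-459)) + 30532 = (1003 - 107406) + 30532 = -106403 + 30532 = -75871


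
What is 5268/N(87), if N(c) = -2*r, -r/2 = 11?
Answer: 1317/11 ≈ 119.73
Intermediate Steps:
r = -22 (r = -2*11 = -22)
N(c) = 44 (N(c) = -2*(-22) = 44)
5268/N(87) = 5268/44 = 5268*(1/44) = 1317/11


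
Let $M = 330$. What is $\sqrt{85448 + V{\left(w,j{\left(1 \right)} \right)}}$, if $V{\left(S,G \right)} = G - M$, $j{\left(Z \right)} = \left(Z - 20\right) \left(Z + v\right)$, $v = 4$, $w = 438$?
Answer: $3 \sqrt{9447} \approx 291.59$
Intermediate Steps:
$j{\left(Z \right)} = \left(-20 + Z\right) \left(4 + Z\right)$ ($j{\left(Z \right)} = \left(Z - 20\right) \left(Z + 4\right) = \left(-20 + Z\right) \left(4 + Z\right)$)
$V{\left(S,G \right)} = -330 + G$ ($V{\left(S,G \right)} = G - 330 = -330 + G$)
$\sqrt{85448 + V{\left(w,j{\left(1 \right)} \right)}} = \sqrt{85448 - 425} = \sqrt{85023} = 3 \sqrt{9447}$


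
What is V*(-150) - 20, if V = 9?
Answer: -1370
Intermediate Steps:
V*(-150) - 20 = 9*(-150) - 20 = -1350 - 20 = -1370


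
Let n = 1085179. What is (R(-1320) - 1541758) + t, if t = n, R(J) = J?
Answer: -457899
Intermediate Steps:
t = 1085179
(R(-1320) - 1541758) + t = (-1320 - 1541758) + 1085179 = -1543078 + 1085179 = -457899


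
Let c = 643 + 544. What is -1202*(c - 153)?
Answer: -1242868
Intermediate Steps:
c = 1187
-1202*(c - 153) = -1202*(1187 - 153) = -1202*1034 = -1242868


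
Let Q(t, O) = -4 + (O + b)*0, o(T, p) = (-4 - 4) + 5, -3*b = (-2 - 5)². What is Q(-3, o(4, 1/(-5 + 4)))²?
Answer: 16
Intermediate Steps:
b = -49/3 (b = -(-2 - 5)²/3 = -⅓*(-7)² = -⅓*49 = -49/3 ≈ -16.333)
o(T, p) = -3 (o(T, p) = -8 + 5 = -3)
Q(t, O) = -4 (Q(t, O) = -4 + (O - 49/3)*0 = -4 + (-49/3 + O)*0 = -4 + 0 = -4)
Q(-3, o(4, 1/(-5 + 4)))² = (-4)² = 16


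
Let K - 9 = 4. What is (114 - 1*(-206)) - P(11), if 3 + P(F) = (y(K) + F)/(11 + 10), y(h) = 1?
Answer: 2257/7 ≈ 322.43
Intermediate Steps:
K = 13 (K = 9 + 4 = 13)
P(F) = -62/21 + F/21 (P(F) = -3 + (1 + F)/(11 + 10) = -3 + (1 + F)/21 = -3 + (1 + F)*(1/21) = -3 + (1/21 + F/21) = -62/21 + F/21)
(114 - 1*(-206)) - P(11) = (114 - 1*(-206)) - (-62/21 + (1/21)*11) = (114 + 206) - (-62/21 + 11/21) = 320 - 1*(-17/7) = 320 + 17/7 = 2257/7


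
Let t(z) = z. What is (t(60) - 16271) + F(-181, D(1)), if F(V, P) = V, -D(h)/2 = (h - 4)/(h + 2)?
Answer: -16392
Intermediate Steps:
D(h) = -2*(-4 + h)/(2 + h) (D(h) = -2*(h - 4)/(h + 2) = -2*(-4 + h)/(2 + h))
(t(60) - 16271) + F(-181, D(1)) = (60 - 16271) - 181 = -16211 - 181 = -16392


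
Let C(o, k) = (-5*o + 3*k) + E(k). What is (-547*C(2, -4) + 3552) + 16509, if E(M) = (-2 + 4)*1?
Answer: 31001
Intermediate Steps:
E(M) = 2 (E(M) = 2*1 = 2)
C(o, k) = 2 - 5*o + 3*k (C(o, k) = (-5*o + 3*k) + 2 = 2 - 5*o + 3*k)
(-547*C(2, -4) + 3552) + 16509 = (-547*(2 - 5*2 + 3*(-4)) + 3552) + 16509 = (-547*(2 - 10 - 12) + 3552) + 16509 = (-547*(-20) + 3552) + 16509 = (10940 + 3552) + 16509 = 14492 + 16509 = 31001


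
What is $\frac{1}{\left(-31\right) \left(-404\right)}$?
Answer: $\frac{1}{12524} \approx 7.9847 \cdot 10^{-5}$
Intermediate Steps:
$\frac{1}{\left(-31\right) \left(-404\right)} = \frac{1}{12524}$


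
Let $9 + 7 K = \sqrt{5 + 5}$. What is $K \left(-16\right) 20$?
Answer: $\frac{2880}{7} - \frac{320 \sqrt{10}}{7} \approx 266.87$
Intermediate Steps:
$K = - \frac{9}{7} + \frac{\sqrt{10}}{7}$ ($K = - \frac{9}{7} + \frac{\sqrt{5 + 5}}{7} = - \frac{9}{7} + \frac{\sqrt{10}}{7} \approx -0.83396$)
$K \left(-16\right) 20 = \left(- \frac{9}{7} + \frac{\sqrt{10}}{7}\right) \left(-16\right) 20 = \left(\frac{144}{7} - \frac{16 \sqrt{10}}{7}\right) 20 = \frac{2880}{7} - \frac{320 \sqrt{10}}{7}$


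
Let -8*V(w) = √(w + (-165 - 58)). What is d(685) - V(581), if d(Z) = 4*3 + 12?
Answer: 24 + √358/8 ≈ 26.365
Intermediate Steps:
d(Z) = 24 (d(Z) = 12 + 12 = 24)
V(w) = -√(-223 + w)/8 (V(w) = -√(w + (-165 - 58))/8 = -√(w - 223)/8 = -√(-223 + w)/8)
d(685) - V(581) = 24 - (-1)*√(-223 + 581)/8 = 24 - (-1)*√358/8 = 24 + √358/8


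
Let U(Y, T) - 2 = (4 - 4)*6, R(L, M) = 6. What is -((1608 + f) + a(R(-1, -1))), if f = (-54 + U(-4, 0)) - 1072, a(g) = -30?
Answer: -454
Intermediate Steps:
U(Y, T) = 2 (U(Y, T) = 2 + (4 - 4)*6 = 2 + 0*6 = 2 + 0 = 2)
f = -1124 (f = (-54 + 2) - 1072 = -52 - 1072 = -1124)
-((1608 + f) + a(R(-1, -1))) = -((1608 - 1124) - 30) = -(484 - 30) = -1*454 = -454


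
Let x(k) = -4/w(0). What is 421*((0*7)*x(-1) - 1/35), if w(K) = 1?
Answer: -421/35 ≈ -12.029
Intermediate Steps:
x(k) = -4 (x(k) = -4/1 = -4*1 = -4)
421*((0*7)*x(-1) - 1/35) = 421*((0*7)*(-4) - 1/35) = 421*(0*(-4) - 1*1/35) = 421*(0 - 1/35) = 421*(-1/35) = -421/35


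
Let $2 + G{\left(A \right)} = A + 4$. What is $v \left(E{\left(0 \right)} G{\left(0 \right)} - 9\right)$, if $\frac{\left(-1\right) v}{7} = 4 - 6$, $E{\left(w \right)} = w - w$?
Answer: $-126$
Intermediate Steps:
$G{\left(A \right)} = 2 + A$ ($G{\left(A \right)} = -2 + \left(A + 4\right) = -2 + \left(4 + A\right) = 2 + A$)
$E{\left(w \right)} = 0$
$v = 14$ ($v = - 7 \left(4 - 6\right) = \left(-7\right) \left(-2\right) = 14$)
$v \left(E{\left(0 \right)} G{\left(0 \right)} - 9\right) = 14 \left(0 \left(2 + 0\right) - 9\right) = 14 \left(0 \cdot 2 - 9\right) = 14 \left(0 - 9\right) = 14 \left(-9\right) = -126$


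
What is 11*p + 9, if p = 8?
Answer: 97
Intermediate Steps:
11*p + 9 = 11*8 + 9 = 88 + 9 = 97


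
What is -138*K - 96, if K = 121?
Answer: -16794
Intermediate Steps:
-138*K - 96 = -138*121 - 96 = -16698 - 96 = -16794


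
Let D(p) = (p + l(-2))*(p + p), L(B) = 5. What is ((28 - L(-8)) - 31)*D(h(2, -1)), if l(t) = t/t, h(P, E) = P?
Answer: -96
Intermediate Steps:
l(t) = 1
D(p) = 2*p*(1 + p) (D(p) = (p + 1)*(p + p) = (1 + p)*(2*p) = 2*p*(1 + p))
((28 - L(-8)) - 31)*D(h(2, -1)) = ((28 - 1*5) - 31)*(2*2*(1 + 2)) = ((28 - 5) - 31)*(2*2*3) = (23 - 31)*12 = -8*12 = -96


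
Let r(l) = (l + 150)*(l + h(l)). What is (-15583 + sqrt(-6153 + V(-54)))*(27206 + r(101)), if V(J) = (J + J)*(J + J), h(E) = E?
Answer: -1214040364 + 77908*sqrt(5511) ≈ -1.2083e+9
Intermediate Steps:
V(J) = 4*J**2 (V(J) = (2*J)*(2*J) = 4*J**2)
r(l) = 2*l*(150 + l) (r(l) = (l + 150)*(l + l) = (150 + l)*(2*l) = 2*l*(150 + l))
(-15583 + sqrt(-6153 + V(-54)))*(27206 + r(101)) = (-15583 + sqrt(-6153 + 4*(-54)**2))*(27206 + 2*101*(150 + 101)) = (-15583 + sqrt(-6153 + 4*2916))*(27206 + 2*101*251) = (-15583 + sqrt(-6153 + 11664))*(27206 + 50702) = (-15583 + sqrt(5511))*77908 = -1214040364 + 77908*sqrt(5511)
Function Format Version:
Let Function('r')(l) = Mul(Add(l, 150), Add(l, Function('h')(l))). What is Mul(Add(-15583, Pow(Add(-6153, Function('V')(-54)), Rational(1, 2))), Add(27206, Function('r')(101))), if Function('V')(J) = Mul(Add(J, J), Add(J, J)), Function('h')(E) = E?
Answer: Add(-1214040364, Mul(77908, Pow(5511, Rational(1, 2)))) ≈ -1.2083e+9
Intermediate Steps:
Function('V')(J) = Mul(4, Pow(J, 2)) (Function('V')(J) = Mul(Mul(2, J), Mul(2, J)) = Mul(4, Pow(J, 2)))
Function('r')(l) = Mul(2, l, Add(150, l)) (Function('r')(l) = Mul(Add(l, 150), Add(l, l)) = Mul(Add(150, l), Mul(2, l)) = Mul(2, l, Add(150, l)))
Mul(Add(-15583, Pow(Add(-6153, Function('V')(-54)), Rational(1, 2))), Add(27206, Function('r')(101))) = Mul(Add(-15583, Pow(Add(-6153, Mul(4, Pow(-54, 2))), Rational(1, 2))), Add(27206, Mul(2, 101, Add(150, 101)))) = Mul(Add(-15583, Pow(Add(-6153, Mul(4, 2916)), Rational(1, 2))), Add(27206, Mul(2, 101, 251))) = Mul(Add(-15583, Pow(Add(-6153, 11664), Rational(1, 2))), Add(27206, 50702)) = Mul(Add(-15583, Pow(5511, Rational(1, 2))), 77908) = Add(-1214040364, Mul(77908, Pow(5511, Rational(1, 2))))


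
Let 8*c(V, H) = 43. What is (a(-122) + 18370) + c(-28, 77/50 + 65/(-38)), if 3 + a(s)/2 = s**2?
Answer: 385099/8 ≈ 48137.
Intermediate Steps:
a(s) = -6 + 2*s**2
c(V, H) = 43/8 (c(V, H) = (1/8)*43 = 43/8)
(a(-122) + 18370) + c(-28, 77/50 + 65/(-38)) = ((-6 + 2*(-122)**2) + 18370) + 43/8 = ((-6 + 2*14884) + 18370) + 43/8 = ((-6 + 29768) + 18370) + 43/8 = (29762 + 18370) + 43/8 = 48132 + 43/8 = 385099/8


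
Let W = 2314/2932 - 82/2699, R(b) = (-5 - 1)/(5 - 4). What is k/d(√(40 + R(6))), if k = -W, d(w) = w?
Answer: -3002531*√34/134528956 ≈ -0.13014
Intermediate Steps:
R(b) = -6 (R(b) = -6/1 = -6*1 = -6)
W = 3002531/3956734 (W = 2314*(1/2932) - 82*1/2699 = 1157/1466 - 82/2699 = 3002531/3956734 ≈ 0.75884)
k = -3002531/3956734 (k = -1*3002531/3956734 = -3002531/3956734 ≈ -0.75884)
k/d(√(40 + R(6))) = -3002531/(3956734*√(40 - 6)) = -3002531*√34/34/3956734 = -3002531*√34/134528956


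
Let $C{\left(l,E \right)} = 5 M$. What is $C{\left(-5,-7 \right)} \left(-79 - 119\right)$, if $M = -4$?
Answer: $3960$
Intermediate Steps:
$C{\left(l,E \right)} = -20$ ($C{\left(l,E \right)} = 5 \left(-4\right) = -20$)
$C{\left(-5,-7 \right)} \left(-79 - 119\right) = - 20 \left(-79 - 119\right) = \left(-20\right) \left(-198\right) = 3960$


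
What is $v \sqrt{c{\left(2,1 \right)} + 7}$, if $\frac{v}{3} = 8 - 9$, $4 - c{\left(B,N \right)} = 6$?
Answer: $- 3 \sqrt{5} \approx -6.7082$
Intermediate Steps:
$c{\left(B,N \right)} = -2$ ($c{\left(B,N \right)} = 4 - 6 = -2$)
$v = -3$ ($v = 3 \left(8 - 9\right) = 3 \left(-1\right) = -3$)
$v \sqrt{c{\left(2,1 \right)} + 7} = - 3 \sqrt{-2 + 7} = - 3 \sqrt{5}$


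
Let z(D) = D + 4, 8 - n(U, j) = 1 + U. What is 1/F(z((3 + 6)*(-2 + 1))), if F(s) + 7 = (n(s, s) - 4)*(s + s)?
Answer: -1/87 ≈ -0.011494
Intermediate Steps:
n(U, j) = 7 - U (n(U, j) = 8 - (1 + U) = 8 + (-1 - U) = 7 - U)
z(D) = 4 + D
F(s) = -7 + 2*s*(3 - s) (F(s) = -7 + ((7 - s) - 4)*(s + s) = -7 + (3 - s)*(2*s) = -7 + 2*s*(3 - s))
1/F(z((3 + 6)*(-2 + 1))) = 1/(-7 - 2*(4 + (3 + 6)*(-2 + 1))² + 6*(4 + (3 + 6)*(-2 + 1))) = 1/(-7 - 2*(4 + 9*(-1))² + 6*(4 + 9*(-1))) = 1/(-7 - 2*(4 - 9)² + 6*(4 - 9)) = 1/(-7 - 2*(-5)² + 6*(-5)) = 1/(-7 - 2*25 - 30) = 1/(-7 - 50 - 30) = 1/(-87) = -1/87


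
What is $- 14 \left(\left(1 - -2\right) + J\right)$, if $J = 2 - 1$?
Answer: $-56$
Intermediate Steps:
$J = 1$ ($J = 2 - 1 = 1$)
$- 14 \left(\left(1 - -2\right) + J\right) = - 14 \left(\left(1 - -2\right) + 1\right) = - 14 \left(\left(1 + 2\right) + 1\right) = - 14 \left(3 + 1\right) = \left(-14\right) 4 = -56$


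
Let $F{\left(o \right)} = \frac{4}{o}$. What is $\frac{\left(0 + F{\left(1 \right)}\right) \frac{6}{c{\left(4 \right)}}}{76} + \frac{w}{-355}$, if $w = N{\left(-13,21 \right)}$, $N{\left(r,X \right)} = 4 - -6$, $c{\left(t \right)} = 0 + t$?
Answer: $\frac{137}{2698} \approx 0.050778$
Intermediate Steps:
$c{\left(t \right)} = t$
$N{\left(r,X \right)} = 10$ ($N{\left(r,X \right)} = 4 + 6 = 10$)
$w = 10$
$\frac{\left(0 + F{\left(1 \right)}\right) \frac{6}{c{\left(4 \right)}}}{76} + \frac{w}{-355} = \frac{\left(0 + \frac{4}{1}\right) \frac{6}{4}}{76} + \frac{10}{-355} = \left(0 + 4 \cdot 1\right) 6 \cdot \frac{1}{4} \cdot \frac{1}{76} + 10 \left(- \frac{1}{355}\right) = \left(0 + 4\right) \frac{3}{2} \cdot \frac{1}{76} - \frac{2}{71} = 4 \cdot \frac{3}{2} \cdot \frac{1}{76} - \frac{2}{71} = 6 \cdot \frac{1}{76} - \frac{2}{71} = \frac{3}{38} - \frac{2}{71} = \frac{137}{2698}$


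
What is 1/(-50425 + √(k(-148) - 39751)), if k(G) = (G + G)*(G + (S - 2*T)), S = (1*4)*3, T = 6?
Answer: -50425/2542676568 - √4057/2542676568 ≈ -1.9857e-5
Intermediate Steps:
S = 12 (S = 4*3 = 12)
k(G) = 2*G² (k(G) = (G + G)*(G + (12 - 2*6)) = (2*G)*(G + (12 - 12)) = (2*G)*(G + 0) = (2*G)*G = 2*G²)
1/(-50425 + √(k(-148) - 39751)) = 1/(-50425 + √(2*(-148)² - 39751)) = 1/(-50425 + √(2*21904 - 39751)) = 1/(-50425 + √(43808 - 39751)) = 1/(-50425 + √4057)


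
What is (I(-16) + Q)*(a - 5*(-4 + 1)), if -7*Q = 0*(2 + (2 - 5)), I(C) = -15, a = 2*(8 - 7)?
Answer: -255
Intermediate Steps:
a = 2 (a = 2*1 = 2)
Q = 0 (Q = -0*(2 + (2 - 5)) = -0*(2 - 3) = -0*(-1) = -⅐*0 = 0)
(I(-16) + Q)*(a - 5*(-4 + 1)) = (-15 + 0)*(2 - 5*(-4 + 1)) = -15*(2 - 5*(-3)) = -15*(2 + 15) = -15*17 = -255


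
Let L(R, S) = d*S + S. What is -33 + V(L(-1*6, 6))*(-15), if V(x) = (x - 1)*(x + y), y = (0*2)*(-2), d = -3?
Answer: -2373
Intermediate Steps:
y = 0 (y = 0*(-2) = 0)
L(R, S) = -2*S (L(R, S) = -3*S + S = -2*S)
V(x) = x*(-1 + x) (V(x) = (x - 1)*(x + 0) = (-1 + x)*x = x*(-1 + x))
-33 + V(L(-1*6, 6))*(-15) = -33 + ((-2*6)*(-1 - 2*6))*(-15) = -33 - 12*(-1 - 12)*(-15) = -33 - 12*(-13)*(-15) = -33 + 156*(-15) = -33 - 2340 = -2373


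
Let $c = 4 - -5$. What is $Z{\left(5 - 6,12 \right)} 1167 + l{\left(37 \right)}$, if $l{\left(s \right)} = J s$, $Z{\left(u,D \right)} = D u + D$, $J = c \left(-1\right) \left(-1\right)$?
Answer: $333$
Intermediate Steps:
$c = 9$ ($c = 4 + 5 = 9$)
$J = 9$ ($J = 9 \left(-1\right) \left(-1\right) = \left(-9\right) \left(-1\right) = 9$)
$Z{\left(u,D \right)} = D + D u$
$l{\left(s \right)} = 9 s$
$Z{\left(5 - 6,12 \right)} 1167 + l{\left(37 \right)} = 12 \left(1 + \left(5 - 6\right)\right) 1167 + 9 \cdot 37 = 12 \left(1 - 1\right) 1167 + 333 = 12 \cdot 0 \cdot 1167 + 333 = 0 \cdot 1167 + 333 = 0 + 333 = 333$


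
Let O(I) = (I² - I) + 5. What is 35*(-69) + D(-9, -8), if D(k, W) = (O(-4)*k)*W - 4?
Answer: -619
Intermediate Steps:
O(I) = 5 + I² - I
D(k, W) = -4 + 25*W*k (D(k, W) = ((5 + (-4)² - 1*(-4))*k)*W - 4 = ((5 + 16 + 4)*k)*W - 4 = (25*k)*W - 4 = 25*W*k - 4 = -4 + 25*W*k)
35*(-69) + D(-9, -8) = 35*(-69) + (-4 + 25*(-8)*(-9)) = -2415 + (-4 + 1800) = -2415 + 1796 = -619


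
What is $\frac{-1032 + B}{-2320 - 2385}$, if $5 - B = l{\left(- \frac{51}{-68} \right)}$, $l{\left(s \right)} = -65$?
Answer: $\frac{962}{4705} \approx 0.20446$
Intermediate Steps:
$B = 70$ ($B = 5 - -65 = 5 + 65 = 70$)
$\frac{-1032 + B}{-2320 - 2385} = \frac{-1032 + 70}{-2320 - 2385} = - \frac{962}{-4705} = \left(-962\right) \left(- \frac{1}{4705}\right) = \frac{962}{4705}$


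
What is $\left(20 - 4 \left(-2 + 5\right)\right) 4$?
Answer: $32$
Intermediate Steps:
$\left(20 - 4 \left(-2 + 5\right)\right) 4 = \left(20 - 12\right) 4 = 8 \cdot 4 = 32$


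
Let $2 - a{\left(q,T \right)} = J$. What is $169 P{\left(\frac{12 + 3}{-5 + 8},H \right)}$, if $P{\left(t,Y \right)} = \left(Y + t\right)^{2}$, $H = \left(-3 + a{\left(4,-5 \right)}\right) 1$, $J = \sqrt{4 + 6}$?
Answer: $4394 - 1352 \sqrt{10} \approx 118.6$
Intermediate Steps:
$J = \sqrt{10} \approx 3.1623$
$a{\left(q,T \right)} = 2 - \sqrt{10}$
$H = -1 - \sqrt{10}$ ($H = \left(-3 + \left(2 - \sqrt{10}\right)\right) 1 = \left(-1 - \sqrt{10}\right) 1 = -1 - \sqrt{10} \approx -4.1623$)
$169 P{\left(\frac{12 + 3}{-5 + 8},H \right)} = 169 \left(\left(-1 - \sqrt{10}\right) + \frac{12 + 3}{-5 + 8}\right)^{2} = 169 \left(\left(-1 - \sqrt{10}\right) + \frac{15}{3}\right)^{2} = 169 \left(\left(-1 - \sqrt{10}\right) + 15 \cdot \frac{1}{3}\right)^{2} = 169 \left(\left(-1 - \sqrt{10}\right) + 5\right)^{2} = 169 \left(4 - \sqrt{10}\right)^{2}$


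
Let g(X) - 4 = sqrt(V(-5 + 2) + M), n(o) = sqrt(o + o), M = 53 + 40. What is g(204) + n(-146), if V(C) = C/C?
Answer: 4 + sqrt(94) + 2*I*sqrt(73) ≈ 13.695 + 17.088*I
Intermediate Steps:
M = 93
V(C) = 1
n(o) = sqrt(2)*sqrt(o) (n(o) = sqrt(2*o) = sqrt(2)*sqrt(o))
g(X) = 4 + sqrt(94) (g(X) = 4 + sqrt(1 + 93) = 4 + sqrt(94))
g(204) + n(-146) = (4 + sqrt(94)) + sqrt(2)*sqrt(-146) = (4 + sqrt(94)) + sqrt(2)*(I*sqrt(146)) = (4 + sqrt(94)) + 2*I*sqrt(73) = 4 + sqrt(94) + 2*I*sqrt(73)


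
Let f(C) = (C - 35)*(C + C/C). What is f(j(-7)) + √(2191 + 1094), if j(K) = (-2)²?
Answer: -155 + 3*√365 ≈ -97.685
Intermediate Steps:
j(K) = 4
f(C) = (1 + C)*(-35 + C) (f(C) = (-35 + C)*(C + 1) = (-35 + C)*(1 + C) = (1 + C)*(-35 + C))
f(j(-7)) + √(2191 + 1094) = (-35 + 4² - 34*4) + √(2191 + 1094) = (-35 + 16 - 136) + √3285 = -155 + 3*√365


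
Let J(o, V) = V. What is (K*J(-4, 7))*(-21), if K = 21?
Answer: -3087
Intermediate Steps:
(K*J(-4, 7))*(-21) = (21*7)*(-21) = 147*(-21) = -3087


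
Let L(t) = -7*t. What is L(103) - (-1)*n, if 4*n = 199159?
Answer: 196275/4 ≈ 49069.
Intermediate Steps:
n = 199159/4 (n = (¼)*199159 = 199159/4 ≈ 49790.)
L(103) - (-1)*n = -7*103 - (-1)*199159/4 = -721 - 1*(-199159/4) = -721 + 199159/4 = 196275/4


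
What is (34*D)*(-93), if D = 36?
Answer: -113832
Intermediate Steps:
(34*D)*(-93) = (34*36)*(-93) = 1224*(-93) = -113832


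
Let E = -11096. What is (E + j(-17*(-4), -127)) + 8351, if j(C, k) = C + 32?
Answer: -2645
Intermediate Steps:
j(C, k) = 32 + C
(E + j(-17*(-4), -127)) + 8351 = (-11096 + (32 - 17*(-4))) + 8351 = (-11096 + (32 + 68)) + 8351 = (-11096 + 100) + 8351 = -10996 + 8351 = -2645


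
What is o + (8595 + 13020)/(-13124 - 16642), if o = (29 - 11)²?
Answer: 291593/902 ≈ 323.27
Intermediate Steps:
o = 324 (o = 18² = 324)
o + (8595 + 13020)/(-13124 - 16642) = 324 + (8595 + 13020)/(-13124 - 16642) = 324 + 21615/(-29766) = 324 + 21615*(-1/29766) = 324 - 655/902 = 291593/902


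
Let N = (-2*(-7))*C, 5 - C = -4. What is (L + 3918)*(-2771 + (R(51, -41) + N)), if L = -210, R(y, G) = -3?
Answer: -9818784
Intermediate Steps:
C = 9 (C = 5 - 1*(-4) = 5 + 4 = 9)
N = 126 (N = -2*(-7)*9 = 14*9 = 126)
(L + 3918)*(-2771 + (R(51, -41) + N)) = (-210 + 3918)*(-2771 + (-3 + 126)) = 3708*(-2771 + 123) = 3708*(-2648) = -9818784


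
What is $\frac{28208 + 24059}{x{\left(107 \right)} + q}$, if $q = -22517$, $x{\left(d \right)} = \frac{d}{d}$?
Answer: $- \frac{52267}{22516} \approx -2.3213$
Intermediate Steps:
$x{\left(d \right)} = 1$
$\frac{28208 + 24059}{x{\left(107 \right)} + q} = \frac{28208 + 24059}{1 - 22517} = \frac{52267}{-22516} = 52267 \left(- \frac{1}{22516}\right) = - \frac{52267}{22516}$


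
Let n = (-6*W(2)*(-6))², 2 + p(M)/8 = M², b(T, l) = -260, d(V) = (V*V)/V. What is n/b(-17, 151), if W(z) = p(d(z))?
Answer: -82944/65 ≈ -1276.1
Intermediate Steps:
d(V) = V (d(V) = V²/V = V)
p(M) = -16 + 8*M²
W(z) = -16 + 8*z²
n = 331776 (n = (-6*(-16 + 8*2²)*(-6))² = (-6*(-16 + 8*4)*(-6))² = (-6*(-16 + 32)*(-6))² = (-6*16*(-6))² = (-96*(-6))² = 576² = 331776)
n/b(-17, 151) = 331776/(-260) = 331776*(-1/260) = -82944/65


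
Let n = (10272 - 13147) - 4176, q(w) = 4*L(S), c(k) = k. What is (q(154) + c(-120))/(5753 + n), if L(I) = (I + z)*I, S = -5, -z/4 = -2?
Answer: 90/649 ≈ 0.13867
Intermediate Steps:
z = 8 (z = -4*(-2) = 8)
L(I) = I*(8 + I) (L(I) = (I + 8)*I = (8 + I)*I = I*(8 + I))
q(w) = -60 (q(w) = 4*(-5*(8 - 5)) = 4*(-5*3) = 4*(-15) = -60)
n = -7051 (n = -2875 - 4176 = -7051)
(q(154) + c(-120))/(5753 + n) = (-60 - 120)/(5753 - 7051) = -180/(-1298) = -180*(-1/1298) = 90/649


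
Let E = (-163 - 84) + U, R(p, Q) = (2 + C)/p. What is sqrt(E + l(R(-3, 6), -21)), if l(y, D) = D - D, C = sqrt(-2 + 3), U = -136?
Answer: I*sqrt(383) ≈ 19.57*I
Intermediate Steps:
C = 1 (C = sqrt(1) = 1)
R(p, Q) = 3/p (R(p, Q) = (2 + 1)/p = 3/p)
l(y, D) = 0
E = -383 (E = (-163 - 84) - 136 = -247 - 136 = -383)
sqrt(E + l(R(-3, 6), -21)) = sqrt(-383 + 0) = sqrt(-383) = I*sqrt(383)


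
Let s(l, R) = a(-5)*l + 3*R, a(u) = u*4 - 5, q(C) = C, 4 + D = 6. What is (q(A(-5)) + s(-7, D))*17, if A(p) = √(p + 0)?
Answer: 3077 + 17*I*√5 ≈ 3077.0 + 38.013*I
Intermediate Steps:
D = 2 (D = -4 + 6 = 2)
A(p) = √p
a(u) = -5 + 4*u (a(u) = 4*u - 5 = -5 + 4*u)
s(l, R) = -25*l + 3*R (s(l, R) = (-5 + 4*(-5))*l + 3*R = (-5 - 20)*l + 3*R = -25*l + 3*R)
(q(A(-5)) + s(-7, D))*17 = (√(-5) + (-25*(-7) + 3*2))*17 = (I*√5 + (175 + 6))*17 = (I*√5 + 181)*17 = (181 + I*√5)*17 = 3077 + 17*I*√5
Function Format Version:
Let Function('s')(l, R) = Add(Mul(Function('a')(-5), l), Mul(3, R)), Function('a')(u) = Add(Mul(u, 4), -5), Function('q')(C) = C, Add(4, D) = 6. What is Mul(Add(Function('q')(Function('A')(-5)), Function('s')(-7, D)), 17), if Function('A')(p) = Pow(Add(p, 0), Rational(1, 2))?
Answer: Add(3077, Mul(17, I, Pow(5, Rational(1, 2)))) ≈ Add(3077.0, Mul(38.013, I))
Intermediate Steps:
D = 2 (D = Add(-4, 6) = 2)
Function('A')(p) = Pow(p, Rational(1, 2))
Function('a')(u) = Add(-5, Mul(4, u)) (Function('a')(u) = Add(Mul(4, u), -5) = Add(-5, Mul(4, u)))
Function('s')(l, R) = Add(Mul(-25, l), Mul(3, R)) (Function('s')(l, R) = Add(Mul(Add(-5, Mul(4, -5)), l), Mul(3, R)) = Add(Mul(Add(-5, -20), l), Mul(3, R)) = Add(Mul(-25, l), Mul(3, R)))
Mul(Add(Function('q')(Function('A')(-5)), Function('s')(-7, D)), 17) = Mul(Add(Pow(-5, Rational(1, 2)), Add(Mul(-25, -7), Mul(3, 2))), 17) = Mul(Add(Mul(I, Pow(5, Rational(1, 2))), Add(175, 6)), 17) = Mul(Add(Mul(I, Pow(5, Rational(1, 2))), 181), 17) = Mul(Add(181, Mul(I, Pow(5, Rational(1, 2)))), 17) = Add(3077, Mul(17, I, Pow(5, Rational(1, 2))))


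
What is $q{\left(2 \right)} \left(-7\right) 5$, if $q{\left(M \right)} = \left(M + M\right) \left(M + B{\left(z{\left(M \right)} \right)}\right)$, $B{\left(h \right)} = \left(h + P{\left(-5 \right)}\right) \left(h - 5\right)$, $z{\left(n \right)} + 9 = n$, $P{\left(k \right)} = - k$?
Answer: $-3640$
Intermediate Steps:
$z{\left(n \right)} = -9 + n$
$B{\left(h \right)} = \left(-5 + h\right) \left(5 + h\right)$ ($B{\left(h \right)} = \left(h - -5\right) \left(h - 5\right) = \left(h + 5\right) \left(-5 + h\right) = \left(5 + h\right) \left(-5 + h\right) = \left(-5 + h\right) \left(5 + h\right)$)
$q{\left(M \right)} = 2 M \left(-25 + M + \left(-9 + M\right)^{2}\right)$ ($q{\left(M \right)} = \left(M + M\right) \left(M + \left(-25 + \left(-9 + M\right)^{2}\right)\right) = 2 M \left(-25 + M + \left(-9 + M\right)^{2}\right)$)
$q{\left(2 \right)} \left(-7\right) 5 = 2 \cdot 2 \left(-25 + 2 + \left(-9 + 2\right)^{2}\right) \left(-7\right) 5 = 2 \cdot 2 \left(-25 + 2 + \left(-7\right)^{2}\right) \left(-7\right) 5 = 2 \cdot 2 \left(-25 + 2 + 49\right) \left(-7\right) 5 = 2 \cdot 2 \cdot 26 \left(-7\right) 5 = 104 \left(-7\right) 5 = \left(-728\right) 5 = -3640$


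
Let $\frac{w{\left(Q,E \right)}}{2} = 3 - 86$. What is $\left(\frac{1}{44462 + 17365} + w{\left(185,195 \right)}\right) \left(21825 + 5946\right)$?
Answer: $- \frac{95007192217}{20609} \approx -4.61 \cdot 10^{6}$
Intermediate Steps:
$w{\left(Q,E \right)} = -166$ ($w{\left(Q,E \right)} = 2 \left(3 - 86\right) = 2 \left(-83\right) = -166$)
$\left(\frac{1}{44462 + 17365} + w{\left(185,195 \right)}\right) \left(21825 + 5946\right) = \left(\frac{1}{44462 + 17365} - 166\right) \left(21825 + 5946\right) = \left(\frac{1}{61827} - 166\right) 27771 = \left(- \frac{10263281}{61827}\right) 27771 = - \frac{95007192217}{20609}$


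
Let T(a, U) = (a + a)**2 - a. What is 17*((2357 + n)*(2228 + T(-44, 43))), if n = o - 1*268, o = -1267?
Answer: 139963584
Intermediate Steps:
n = -1535 (n = -1267 - 1*268 = -1267 - 268 = -1535)
T(a, U) = -a + 4*a**2 (T(a, U) = (2*a)**2 - a = 4*a**2 - a = -a + 4*a**2)
17*((2357 + n)*(2228 + T(-44, 43))) = 17*((2357 - 1535)*(2228 - 44*(-1 + 4*(-44)))) = 17*(822*(2228 - 44*(-1 - 176))) = 17*(822*(2228 - 44*(-177))) = 17*(822*(2228 + 7788)) = 17*(822*10016) = 17*8233152 = 139963584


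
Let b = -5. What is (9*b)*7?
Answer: -315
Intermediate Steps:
(9*b)*7 = (9*(-5))*7 = -45*7 = -315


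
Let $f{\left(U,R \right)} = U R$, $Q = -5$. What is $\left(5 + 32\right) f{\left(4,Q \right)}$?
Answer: $-740$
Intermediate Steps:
$f{\left(U,R \right)} = R U$
$\left(5 + 32\right) f{\left(4,Q \right)} = \left(5 + 32\right) \left(\left(-5\right) 4\right) = 37 \left(-20\right) = -740$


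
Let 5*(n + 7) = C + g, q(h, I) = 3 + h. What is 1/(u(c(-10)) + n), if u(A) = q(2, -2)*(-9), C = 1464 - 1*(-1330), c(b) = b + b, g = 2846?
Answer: 1/1076 ≈ 0.00092937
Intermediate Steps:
c(b) = 2*b
C = 2794 (C = 1464 + 1330 = 2794)
n = 1121 (n = -7 + (2794 + 2846)/5 = -7 + (1/5)*5640 = -7 + 1128 = 1121)
u(A) = -45 (u(A) = (3 + 2)*(-9) = 5*(-9) = -45)
1/(u(c(-10)) + n) = 1/(-45 + 1121) = 1/1076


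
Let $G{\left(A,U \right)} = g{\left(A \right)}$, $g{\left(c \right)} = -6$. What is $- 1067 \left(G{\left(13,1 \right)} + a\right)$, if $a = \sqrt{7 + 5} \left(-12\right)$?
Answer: $6402 + 25608 \sqrt{3} \approx 50756.0$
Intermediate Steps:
$G{\left(A,U \right)} = -6$
$a = - 24 \sqrt{3}$ ($a = \sqrt{12} \left(-12\right) = 2 \sqrt{3} \left(-12\right) = - 24 \sqrt{3} \approx -41.569$)
$- 1067 \left(G{\left(13,1 \right)} + a\right) = - 1067 \left(-6 - 24 \sqrt{3}\right) = 6402 + 25608 \sqrt{3}$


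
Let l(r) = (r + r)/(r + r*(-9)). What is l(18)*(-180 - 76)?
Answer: 64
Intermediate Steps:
l(r) = -¼ (l(r) = (2*r)/(r - 9*r) = (2*r)/((-8*r)) = (2*r)*(-1/(8*r)) = -¼)
l(18)*(-180 - 76) = -(-180 - 76)/4 = -¼*(-256) = 64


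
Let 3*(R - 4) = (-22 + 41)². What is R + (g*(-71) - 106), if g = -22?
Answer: 4741/3 ≈ 1580.3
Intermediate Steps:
R = 373/3 (R = 4 + (-22 + 41)²/3 = 4 + (⅓)*19² = 4 + (⅓)*361 = 4 + 361/3 = 373/3 ≈ 124.33)
R + (g*(-71) - 106) = 373/3 + (-22*(-71) - 106) = 373/3 + (1562 - 106) = 373/3 + 1456 = 4741/3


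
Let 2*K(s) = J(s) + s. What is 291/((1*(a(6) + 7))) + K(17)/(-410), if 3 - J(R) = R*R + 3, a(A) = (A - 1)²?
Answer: 61831/6560 ≈ 9.4255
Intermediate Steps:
a(A) = (-1 + A)²
J(R) = -R² (J(R) = 3 - (R*R + 3) = 3 - (R² + 3) = 3 - (3 + R²) = 3 + (-3 - R²) = -R²)
K(s) = s/2 - s²/2 (K(s) = (-s² + s)/2 = (s - s²)/2 = s/2 - s²/2)
291/((1*(a(6) + 7))) + K(17)/(-410) = 291/((1*((-1 + 6)² + 7))) + ((½)*17*(1 - 1*17))/(-410) = 291/((1*(5² + 7))) + ((½)*17*(1 - 17))*(-1/410) = 291/((1*(25 + 7))) + ((½)*17*(-16))*(-1/410) = 291/((1*32)) - 136*(-1/410) = 291/32 + 68/205 = 61831/6560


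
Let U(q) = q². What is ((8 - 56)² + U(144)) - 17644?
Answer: 5396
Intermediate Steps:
((8 - 56)² + U(144)) - 17644 = ((8 - 56)² + 144²) - 17644 = ((-48)² + 20736) - 17644 = (2304 + 20736) - 17644 = 23040 - 17644 = 5396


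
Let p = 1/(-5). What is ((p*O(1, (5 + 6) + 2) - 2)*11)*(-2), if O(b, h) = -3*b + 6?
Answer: 286/5 ≈ 57.200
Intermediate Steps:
p = -1/5 ≈ -0.20000
O(b, h) = 6 - 3*b
((p*O(1, (5 + 6) + 2) - 2)*11)*(-2) = ((-(6 - 3*1)/5 - 2)*11)*(-2) = ((-(6 - 3)/5 - 2)*11)*(-2) = ((-1/5*3 - 2)*11)*(-2) = ((-3/5 - 2)*11)*(-2) = -13/5*11*(-2) = -143/5*(-2) = 286/5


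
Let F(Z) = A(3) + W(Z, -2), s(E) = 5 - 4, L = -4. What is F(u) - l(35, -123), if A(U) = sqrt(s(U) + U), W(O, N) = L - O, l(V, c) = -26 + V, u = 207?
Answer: -218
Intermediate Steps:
s(E) = 1
W(O, N) = -4 - O
A(U) = sqrt(1 + U)
F(Z) = -2 - Z (F(Z) = sqrt(1 + 3) + (-4 - Z) = sqrt(4) + (-4 - Z) = 2 + (-4 - Z) = -2 - Z)
F(u) - l(35, -123) = (-2 - 1*207) - (-26 + 35) = (-2 - 207) - 1*9 = -209 - 9 = -218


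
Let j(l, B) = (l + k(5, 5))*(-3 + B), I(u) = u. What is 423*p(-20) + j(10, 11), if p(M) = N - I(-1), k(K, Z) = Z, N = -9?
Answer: -3264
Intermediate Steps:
p(M) = -8 (p(M) = -9 - 1*(-1) = -9 + 1 = -8)
j(l, B) = (-3 + B)*(5 + l) (j(l, B) = (l + 5)*(-3 + B) = (5 + l)*(-3 + B) = (-3 + B)*(5 + l))
423*p(-20) + j(10, 11) = 423*(-8) + (-15 - 3*10 + 5*11 + 11*10) = -3384 + (-15 - 30 + 55 + 110) = -3384 + 120 = -3264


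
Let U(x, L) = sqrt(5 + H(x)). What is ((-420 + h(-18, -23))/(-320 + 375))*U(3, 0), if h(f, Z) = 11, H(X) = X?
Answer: -818*sqrt(2)/55 ≈ -21.033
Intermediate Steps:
U(x, L) = sqrt(5 + x)
((-420 + h(-18, -23))/(-320 + 375))*U(3, 0) = ((-420 + 11)/(-320 + 375))*sqrt(5 + 3) = (-409/55)*sqrt(8) = (-409*1/55)*(2*sqrt(2)) = -818*sqrt(2)/55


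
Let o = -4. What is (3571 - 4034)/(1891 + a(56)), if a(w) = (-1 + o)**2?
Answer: -463/1916 ≈ -0.24165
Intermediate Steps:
a(w) = 25 (a(w) = (-1 - 4)**2 = (-5)**2 = 25)
(3571 - 4034)/(1891 + a(56)) = (3571 - 4034)/(1891 + 25) = -463/1916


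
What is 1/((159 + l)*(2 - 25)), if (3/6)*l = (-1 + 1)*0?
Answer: -1/3657 ≈ -0.00027345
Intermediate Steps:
l = 0 (l = 2*((-1 + 1)*0) = 2*(0*0) = 2*0 = 0)
1/((159 + l)*(2 - 25)) = 1/((159 + 0)*(2 - 25)) = 1/(159*(-23)) = 1/(-3657) = -1/3657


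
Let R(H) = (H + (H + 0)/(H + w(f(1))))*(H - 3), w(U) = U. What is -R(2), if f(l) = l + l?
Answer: 5/2 ≈ 2.5000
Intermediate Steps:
f(l) = 2*l
R(H) = (-3 + H)*(H + H/(2 + H)) (R(H) = (H + (H + 0)/(H + 2*1))*(H - 3) = (H + H/(H + 2))*(-3 + H) = (H + H/(2 + H))*(-3 + H) = (-3 + H)*(H + H/(2 + H)))
-R(2) = -2*(-9 + 2²)/(2 + 2) = -2*(-9 + 4)/4 = -2*(-5)/4 = -1*(-5/2) = 5/2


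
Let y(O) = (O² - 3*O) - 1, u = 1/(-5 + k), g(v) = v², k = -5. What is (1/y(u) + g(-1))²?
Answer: 961/4761 ≈ 0.20185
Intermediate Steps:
u = -⅒ (u = 1/(-5 - 5) = 1/(-10) = -⅒ ≈ -0.10000)
y(O) = -1 + O² - 3*O
(1/y(u) + g(-1))² = (1/(-1 + (-⅒)² - 3*(-⅒)) + (-1)²)² = (1/(-1 + 1/100 + 3/10) + 1)² = (1/(-69/100) + 1)² = (-100/69 + 1)² = (-31/69)² = 961/4761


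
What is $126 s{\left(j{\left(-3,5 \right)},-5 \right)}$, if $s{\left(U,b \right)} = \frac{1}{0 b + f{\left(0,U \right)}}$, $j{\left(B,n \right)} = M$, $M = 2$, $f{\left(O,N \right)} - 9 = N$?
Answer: $\frac{126}{11} \approx 11.455$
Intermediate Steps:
$f{\left(O,N \right)} = 9 + N$
$j{\left(B,n \right)} = 2$
$s{\left(U,b \right)} = \frac{1}{9 + U}$ ($s{\left(U,b \right)} = \frac{1}{0 b + \left(9 + U\right)} = \frac{1}{0 + \left(9 + U\right)} = \frac{1}{9 + U}$)
$126 s{\left(j{\left(-3,5 \right)},-5 \right)} = \frac{126}{9 + 2} = \frac{126}{11}$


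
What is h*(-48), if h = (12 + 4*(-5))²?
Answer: -3072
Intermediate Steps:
h = 64 (h = (12 - 20)² = (-8)² = 64)
h*(-48) = 64*(-48) = -3072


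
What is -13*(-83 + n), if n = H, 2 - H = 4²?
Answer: 1261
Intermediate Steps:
H = -14 (H = 2 - 1*4² = 2 - 1*16 = 2 - 16 = -14)
n = -14
-13*(-83 + n) = -13*(-83 - 14) = -13*(-97) = 1261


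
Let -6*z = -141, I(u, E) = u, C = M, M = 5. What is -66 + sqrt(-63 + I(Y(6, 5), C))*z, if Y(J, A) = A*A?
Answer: -66 + 47*I*sqrt(38)/2 ≈ -66.0 + 144.86*I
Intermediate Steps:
C = 5
Y(J, A) = A**2
z = 47/2 (z = -1/6*(-141) = 47/2 ≈ 23.500)
-66 + sqrt(-63 + I(Y(6, 5), C))*z = -66 + sqrt(-63 + 5**2)*(47/2) = -66 + sqrt(-63 + 25)*(47/2) = -66 + sqrt(-38)*(47/2) = -66 + (I*sqrt(38))*(47/2) = -66 + 47*I*sqrt(38)/2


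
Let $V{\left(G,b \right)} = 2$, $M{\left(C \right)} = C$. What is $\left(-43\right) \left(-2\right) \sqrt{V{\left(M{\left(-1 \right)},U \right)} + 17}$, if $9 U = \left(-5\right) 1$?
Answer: $86 \sqrt{19} \approx 374.87$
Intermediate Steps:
$U = - \frac{5}{9}$ ($U = \frac{\left(-5\right) 1}{9} = \frac{1}{9} \left(-5\right) = - \frac{5}{9} \approx -0.55556$)
$\left(-43\right) \left(-2\right) \sqrt{V{\left(M{\left(-1 \right)},U \right)} + 17} = \left(-43\right) \left(-2\right) \sqrt{2 + 17} = 86 \sqrt{19}$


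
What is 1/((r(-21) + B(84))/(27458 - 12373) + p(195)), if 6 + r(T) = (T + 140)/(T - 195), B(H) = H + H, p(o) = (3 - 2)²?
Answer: 3258360/3293233 ≈ 0.98941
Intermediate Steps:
p(o) = 1 (p(o) = 1² = 1)
B(H) = 2*H
r(T) = -6 + (140 + T)/(-195 + T) (r(T) = -6 + (T + 140)/(T - 195) = -6 + (140 + T)/(-195 + T))
1/((r(-21) + B(84))/(27458 - 12373) + p(195)) = 1/((5*(262 - 1*(-21))/(-195 - 21) + 2*84)/(27458 - 12373) + 1) = 1/((5*(262 + 21)/(-216) + 168)/15085 + 1) = 1/((5*(-1/216)*283 + 168)*(1/15085) + 1) = 1/((-1415/216 + 168)*(1/15085) + 1) = 1/((34873/216)*(1/15085) + 1) = 1/(34873/3258360 + 1) = 1/(3293233/3258360) = 3258360/3293233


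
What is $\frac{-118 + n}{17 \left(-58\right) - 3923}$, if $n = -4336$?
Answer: $\frac{4454}{4909} \approx 0.90731$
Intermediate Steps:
$\frac{-118 + n}{17 \left(-58\right) - 3923} = \frac{-118 - 4336}{17 \left(-58\right) - 3923} = - \frac{4454}{-986 - 3923} = - \frac{4454}{-4909} = \left(-4454\right) \left(- \frac{1}{4909}\right) = \frac{4454}{4909}$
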